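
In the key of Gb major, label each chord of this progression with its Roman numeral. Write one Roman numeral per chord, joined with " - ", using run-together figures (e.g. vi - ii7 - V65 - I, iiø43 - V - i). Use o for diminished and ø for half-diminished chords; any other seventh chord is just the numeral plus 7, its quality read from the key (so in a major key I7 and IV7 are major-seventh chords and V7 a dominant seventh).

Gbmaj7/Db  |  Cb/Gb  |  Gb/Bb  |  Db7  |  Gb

Gbmaj7/Db: root Gb is the tonic; major seventh chord there is I43.
Cb/Gb: root Cb is the subdominant; major triad there is IV64.
Gb/Bb: root Gb is the tonic; major triad there is I6.
Db7: root Db is the dominant; dominant seventh chord there is V7.
Gb has root Gb, degree 1 in Gb major, so I.

I43 - IV64 - I6 - V7 - I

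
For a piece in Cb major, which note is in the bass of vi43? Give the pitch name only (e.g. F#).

vi in Cb major has root Ab; the chord is Ab-Cb-Eb-Gb.
The figure 43 means second inversion — the fifth is in the bass.

Eb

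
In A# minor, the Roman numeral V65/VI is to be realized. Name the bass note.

E#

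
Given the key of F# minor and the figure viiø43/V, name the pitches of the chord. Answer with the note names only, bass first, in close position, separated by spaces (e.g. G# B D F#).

F# A# B# D#

The slash marks an applied leading-tone chord: viio of V. In F# minor, V is C#, so the leading tone to it is B#, a half step below.
Building a half-diminished seventh chord on B# gives B#-D#-F#-A#.
The figured bass 43 indicates second inversion, placing the fifth (F#) in the bass: F#-A#-B#-D#.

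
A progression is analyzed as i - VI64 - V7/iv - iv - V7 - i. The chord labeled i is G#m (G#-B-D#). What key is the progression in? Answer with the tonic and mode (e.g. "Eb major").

The chord G#m is a minor triad rooted on G#; its label is i.
If G# is scale degree 1 and the mode makes that degree carry a minor triad, the tonic is G# and the mode is minor.

G# minor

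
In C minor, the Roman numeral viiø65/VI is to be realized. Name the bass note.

Bb

The applied chord viiø65/VI is rooted on G: G-Bb-Db-F.
The figure 65 means first inversion — the third is in the bass.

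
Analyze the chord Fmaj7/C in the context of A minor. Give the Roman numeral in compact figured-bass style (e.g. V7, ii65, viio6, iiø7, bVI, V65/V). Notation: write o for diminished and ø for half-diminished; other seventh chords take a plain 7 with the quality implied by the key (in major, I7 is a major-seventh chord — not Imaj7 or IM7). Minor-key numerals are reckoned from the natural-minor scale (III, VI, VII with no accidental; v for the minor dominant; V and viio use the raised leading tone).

The pitches F-A-C-E form a major seventh chord rooted on F.
F is scale degree 6 in A minor, and a major seventh chord on that degree is written VI7.
With C in the bass the chord is in second inversion, so the figured bass is 43.

VI43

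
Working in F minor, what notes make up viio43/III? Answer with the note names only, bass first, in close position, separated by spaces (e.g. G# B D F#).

Db Fb G Bb

The slash marks an applied leading-tone chord: viio of III. In F minor, III is Ab, so the leading tone to it is G, a half step below.
Building a fully diminished seventh chord on G gives G-Bb-Db-Fb.
The figured bass 43 indicates second inversion, placing the fifth (Db) in the bass: Db-Fb-G-Bb.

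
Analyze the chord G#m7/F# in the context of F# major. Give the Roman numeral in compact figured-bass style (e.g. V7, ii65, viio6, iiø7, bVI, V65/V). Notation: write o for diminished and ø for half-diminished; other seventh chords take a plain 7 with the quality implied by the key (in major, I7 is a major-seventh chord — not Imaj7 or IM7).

ii42

Stacked in thirds the chord is G#-B-D#-F#: a minor seventh chord on G#.
G# is scale degree 2 in F# major, and a minor seventh chord on that degree is written ii7.
With F# in the bass the chord is in third inversion, so the figured bass is 42.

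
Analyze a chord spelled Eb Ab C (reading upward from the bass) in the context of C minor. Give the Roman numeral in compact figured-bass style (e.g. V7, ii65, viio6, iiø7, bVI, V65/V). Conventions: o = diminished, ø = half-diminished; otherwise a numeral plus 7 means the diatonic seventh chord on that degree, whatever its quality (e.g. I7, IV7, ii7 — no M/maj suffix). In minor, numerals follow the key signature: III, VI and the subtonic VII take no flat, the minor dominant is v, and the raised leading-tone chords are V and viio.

VI64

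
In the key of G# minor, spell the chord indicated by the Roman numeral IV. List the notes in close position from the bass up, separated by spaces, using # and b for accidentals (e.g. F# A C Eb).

C# E# G#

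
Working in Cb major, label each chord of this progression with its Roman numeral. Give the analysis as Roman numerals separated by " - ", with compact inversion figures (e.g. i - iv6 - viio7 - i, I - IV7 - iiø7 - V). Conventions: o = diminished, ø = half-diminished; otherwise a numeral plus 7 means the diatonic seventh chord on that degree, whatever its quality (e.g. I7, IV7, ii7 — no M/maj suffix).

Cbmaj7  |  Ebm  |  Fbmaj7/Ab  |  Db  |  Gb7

I7 - iii - IV65 - V/V - V7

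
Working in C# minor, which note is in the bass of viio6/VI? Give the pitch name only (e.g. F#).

The applied chord viio6/VI is rooted on G#: G#-B-D.
The figure 6 means first inversion — the third is in the bass.

B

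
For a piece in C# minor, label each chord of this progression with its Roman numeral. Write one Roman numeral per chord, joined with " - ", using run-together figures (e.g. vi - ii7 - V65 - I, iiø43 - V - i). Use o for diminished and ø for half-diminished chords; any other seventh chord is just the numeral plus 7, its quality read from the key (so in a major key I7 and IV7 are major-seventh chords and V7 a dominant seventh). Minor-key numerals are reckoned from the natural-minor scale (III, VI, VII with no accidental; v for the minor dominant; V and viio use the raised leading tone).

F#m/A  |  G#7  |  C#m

F#m/A has root F#, degree 4 in C# minor, so iv6.
G#7 has root G#, degree 5 in C# minor, so V7.
C#m: minor triad on C# = scale degree 1 → i.

iv6 - V7 - i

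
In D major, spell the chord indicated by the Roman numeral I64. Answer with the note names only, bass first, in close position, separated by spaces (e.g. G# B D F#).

The numeral's case and figure indicate a major triad. In D major its root, scale degree 1, is D.
Stacking thirds from D gives D-F#-A.
The figured bass 64 indicates second inversion, placing the fifth (A) in the bass: A-D-F#.

A D F#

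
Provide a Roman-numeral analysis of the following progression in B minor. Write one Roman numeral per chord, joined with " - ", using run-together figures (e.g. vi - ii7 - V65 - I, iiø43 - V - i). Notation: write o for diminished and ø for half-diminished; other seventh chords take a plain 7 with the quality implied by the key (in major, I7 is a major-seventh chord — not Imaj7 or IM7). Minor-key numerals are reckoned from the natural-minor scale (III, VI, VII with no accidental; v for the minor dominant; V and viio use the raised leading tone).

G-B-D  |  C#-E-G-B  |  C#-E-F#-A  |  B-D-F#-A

VI - iiø7 - v43 - i7

G-B-D: major triad on G = scale degree 6 → VI.
C#-E-G-B: root C# is the supertonic; half-diminished seventh chord there is iiø7.
C#-E-F#-A: minor seventh chord on F# = scale degree 5 → v43.
B-D-F#-A has root B, degree 1 in B minor, so i7.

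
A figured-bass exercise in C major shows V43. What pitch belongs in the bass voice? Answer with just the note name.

V in C major has root G; the chord is G-B-D-F.
The figure 43 means second inversion — the fifth is in the bass.

D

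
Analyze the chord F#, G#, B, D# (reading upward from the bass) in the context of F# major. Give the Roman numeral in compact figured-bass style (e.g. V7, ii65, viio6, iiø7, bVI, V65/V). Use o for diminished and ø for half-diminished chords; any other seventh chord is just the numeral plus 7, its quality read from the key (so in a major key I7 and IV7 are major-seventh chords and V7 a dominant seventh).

The pitches G#-B-D#-F# form a minor seventh chord rooted on G#.
In F# major, G# is the supertonic; the diatonic minor seventh chord there is ii7.
With F# in the bass the chord is in third inversion, so the figured bass is 42.

ii42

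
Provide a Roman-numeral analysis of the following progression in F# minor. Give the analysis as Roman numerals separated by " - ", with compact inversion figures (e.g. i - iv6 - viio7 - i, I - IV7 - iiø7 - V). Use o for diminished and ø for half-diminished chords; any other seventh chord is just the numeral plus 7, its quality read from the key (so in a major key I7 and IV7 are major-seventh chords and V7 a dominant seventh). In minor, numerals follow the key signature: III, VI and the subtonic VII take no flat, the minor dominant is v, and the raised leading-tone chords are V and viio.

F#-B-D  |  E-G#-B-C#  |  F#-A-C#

iv64 - v65 - i

F#-B-D has root B, degree 4 in F# minor, so iv64.
E-G#-B-C# has root C#, degree 5 in F# minor, so v65.
F#-A-C# has root F#, degree 1 in F# minor, so i.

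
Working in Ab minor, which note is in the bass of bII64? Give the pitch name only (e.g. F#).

bII in Ab minor has root Bbb; the chord is Bbb-Db-Fb.
The figure 64 means second inversion — the fifth is in the bass.

Fb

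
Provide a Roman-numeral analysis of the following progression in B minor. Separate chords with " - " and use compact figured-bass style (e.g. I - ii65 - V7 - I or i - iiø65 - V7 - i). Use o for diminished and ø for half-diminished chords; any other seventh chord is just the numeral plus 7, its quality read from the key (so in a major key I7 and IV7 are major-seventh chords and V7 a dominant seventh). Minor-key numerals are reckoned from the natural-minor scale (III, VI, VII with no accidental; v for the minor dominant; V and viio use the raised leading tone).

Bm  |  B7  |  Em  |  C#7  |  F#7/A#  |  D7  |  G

Bm: root B is the tonic; minor triad there is i.
B7: chromatic; B is V of iv, so V7/iv.
Em has root E, degree 4 in B minor, so iv.
C#7 is the secondary dominant of V (dominant seventh chord on C#): V7/V.
F#7/A#: root F# is the dominant; dominant seventh chord there is V65.
D7 is the secondary dominant of VI (dominant seventh chord on D): V7/VI.
G has root G, degree 6 in B minor, so VI.

i - V7/iv - iv - V7/V - V65 - V7/VI - VI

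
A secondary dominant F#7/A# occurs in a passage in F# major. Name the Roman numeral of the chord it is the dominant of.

IV

The chord is a dominant seventh chord on F#.
A dominant resolves down a perfect fifth: F# → B. In F# major, B is scale degree 4, i.e. IV.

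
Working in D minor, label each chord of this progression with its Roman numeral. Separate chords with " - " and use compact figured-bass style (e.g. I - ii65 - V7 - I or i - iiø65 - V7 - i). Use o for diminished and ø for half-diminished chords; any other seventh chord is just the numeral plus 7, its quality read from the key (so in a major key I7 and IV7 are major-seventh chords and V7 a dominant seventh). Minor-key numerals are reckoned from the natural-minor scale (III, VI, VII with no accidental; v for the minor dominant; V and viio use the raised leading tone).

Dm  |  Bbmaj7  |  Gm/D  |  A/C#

i - VI7 - iv64 - V6

Dm has root D, degree 1 in D minor, so i.
Bbmaj7: major seventh chord on Bb = scale degree 6 → VI7.
Gm/D: root G is the subdominant; minor triad there is iv64.
A/C#: major triad on A = scale degree 5 → V6.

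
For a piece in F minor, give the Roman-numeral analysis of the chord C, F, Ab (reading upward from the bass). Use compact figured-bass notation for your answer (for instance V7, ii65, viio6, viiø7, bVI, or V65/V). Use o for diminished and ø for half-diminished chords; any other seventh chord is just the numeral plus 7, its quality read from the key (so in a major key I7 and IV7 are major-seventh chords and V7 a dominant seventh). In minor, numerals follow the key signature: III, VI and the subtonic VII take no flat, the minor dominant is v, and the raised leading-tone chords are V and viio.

i64

Stacked in thirds the chord is F-Ab-C: a minor triad on F.
F is scale degree 1 in F minor, and a minor triad on that degree is written i.
With C in the bass the chord is in second inversion, so the figured bass is 64.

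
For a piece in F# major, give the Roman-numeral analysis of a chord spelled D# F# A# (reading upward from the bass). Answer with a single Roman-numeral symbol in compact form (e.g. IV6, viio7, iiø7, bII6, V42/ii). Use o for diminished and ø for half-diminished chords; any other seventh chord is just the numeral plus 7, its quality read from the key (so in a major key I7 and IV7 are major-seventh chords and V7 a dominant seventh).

vi

Stacked in thirds the chord is D#-F#-A#: a minor triad on D#.
In F# major, D# is the submediant; the diatonic minor triad there is vi.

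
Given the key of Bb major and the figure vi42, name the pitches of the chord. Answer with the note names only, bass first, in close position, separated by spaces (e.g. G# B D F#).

F G Bb D

The numeral's case and figure indicate a minor seventh chord. In Bb major its root, scale degree 6, is G.
Stacking thirds from G gives G-Bb-D-F.
The figured bass 42 indicates third inversion, placing the seventh (F) in the bass: F-G-Bb-D.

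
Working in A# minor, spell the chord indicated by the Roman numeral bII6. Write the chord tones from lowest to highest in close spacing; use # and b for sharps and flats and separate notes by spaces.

D# F# B

bII6 is the Neapolitan sixth — a major triad on the lowered second degree, here in its customary first inversion. In A# minor that root is B.
So the chord is B-D#-F#.
The figured bass 6 indicates first inversion, placing the third (D#) in the bass: D#-F#-B.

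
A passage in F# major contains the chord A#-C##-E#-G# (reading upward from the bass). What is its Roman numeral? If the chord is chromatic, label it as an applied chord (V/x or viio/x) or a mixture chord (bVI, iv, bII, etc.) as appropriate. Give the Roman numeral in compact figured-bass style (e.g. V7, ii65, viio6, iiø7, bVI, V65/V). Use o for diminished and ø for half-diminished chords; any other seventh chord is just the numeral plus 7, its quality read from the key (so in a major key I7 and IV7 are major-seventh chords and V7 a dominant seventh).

Stacked in thirds the chord is A#-C##-E#-G#: a dominant seventh chord on A#.
A# is not a diatonic chord root with this quality in F# major, but it lies a perfect fifth above D# (vi), so the chord functions as an applied dominant of vi.

V7/vi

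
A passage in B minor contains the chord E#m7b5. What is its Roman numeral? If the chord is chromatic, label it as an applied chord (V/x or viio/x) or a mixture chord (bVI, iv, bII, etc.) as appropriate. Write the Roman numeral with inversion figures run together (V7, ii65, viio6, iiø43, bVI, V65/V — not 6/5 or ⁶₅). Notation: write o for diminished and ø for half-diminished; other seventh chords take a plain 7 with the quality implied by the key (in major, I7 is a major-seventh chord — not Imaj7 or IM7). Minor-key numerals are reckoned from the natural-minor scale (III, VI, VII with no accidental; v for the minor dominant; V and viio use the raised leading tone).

viiø7/V

The pitches E#-G#-B-D# form a half-diminished seventh chord rooted on E#.
E# sits a half step below F# (V in B minor); a diminished chord there is the applied leading-tone chord of V.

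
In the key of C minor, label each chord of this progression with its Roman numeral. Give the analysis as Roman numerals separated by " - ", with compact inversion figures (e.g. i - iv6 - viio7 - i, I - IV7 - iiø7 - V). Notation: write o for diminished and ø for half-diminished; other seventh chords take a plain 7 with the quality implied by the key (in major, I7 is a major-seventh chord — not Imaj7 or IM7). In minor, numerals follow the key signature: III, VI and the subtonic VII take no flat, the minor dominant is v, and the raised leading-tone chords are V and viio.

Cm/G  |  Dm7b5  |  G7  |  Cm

i64 - iiø7 - V7 - i

Cm/G: root C is the tonic; minor triad there is i64.
Dm7b5: root D is the supertonic; half-diminished seventh chord there is iiø7.
G7 has root G, degree 5 in C minor, so V7.
Cm: root C is the tonic; minor triad there is i.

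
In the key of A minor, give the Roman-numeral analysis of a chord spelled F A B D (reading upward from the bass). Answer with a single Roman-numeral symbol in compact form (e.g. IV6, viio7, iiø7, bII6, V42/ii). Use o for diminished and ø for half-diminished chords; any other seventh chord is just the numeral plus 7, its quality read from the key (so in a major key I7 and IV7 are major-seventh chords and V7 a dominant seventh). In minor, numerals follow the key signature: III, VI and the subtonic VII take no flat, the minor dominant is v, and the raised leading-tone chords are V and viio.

iiø43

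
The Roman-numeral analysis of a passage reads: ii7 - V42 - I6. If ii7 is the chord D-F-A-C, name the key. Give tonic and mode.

C major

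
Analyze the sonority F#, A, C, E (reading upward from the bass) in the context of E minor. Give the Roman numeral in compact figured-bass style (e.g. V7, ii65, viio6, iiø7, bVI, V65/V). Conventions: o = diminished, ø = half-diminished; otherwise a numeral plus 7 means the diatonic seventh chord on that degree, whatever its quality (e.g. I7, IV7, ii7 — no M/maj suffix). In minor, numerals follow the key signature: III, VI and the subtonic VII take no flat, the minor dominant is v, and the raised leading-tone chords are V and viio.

iiø7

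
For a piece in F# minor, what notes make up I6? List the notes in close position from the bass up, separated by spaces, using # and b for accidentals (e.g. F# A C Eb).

Scale degree 1 in F# minor is F#; here the chord built on it is altered to a major triad. I6 is the major tonic (Picardy third), borrowed from the parallel major.
So the chord is F#-A#-C#, a major triad.
The figured bass 6 indicates first inversion, placing the third (A#) in the bass: A#-C#-F#.

A# C# F#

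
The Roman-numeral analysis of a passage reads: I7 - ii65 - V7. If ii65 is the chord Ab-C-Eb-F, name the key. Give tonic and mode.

The anchor chord is a minor seventh chord on F, labeled ii65.
If F is scale degree 2 and the mode makes that degree carry a minor seventh chord, the tonic is Eb and the mode is major.

Eb major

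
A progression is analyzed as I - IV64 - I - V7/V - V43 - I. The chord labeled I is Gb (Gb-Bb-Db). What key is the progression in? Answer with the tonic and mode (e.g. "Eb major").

Gb major

I is given as Gb-Bb-Db — a major triad with root Gb.
If Gb is scale degree 1 and the mode makes that degree carry a major triad, the tonic is Gb and the mode is major.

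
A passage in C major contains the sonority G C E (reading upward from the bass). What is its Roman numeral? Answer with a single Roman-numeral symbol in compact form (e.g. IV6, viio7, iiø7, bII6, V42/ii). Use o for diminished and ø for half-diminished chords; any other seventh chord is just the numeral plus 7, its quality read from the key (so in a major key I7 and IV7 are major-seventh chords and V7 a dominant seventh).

Stacked in thirds the chord is C-E-G: a major triad on C.
In C major, C is the tonic; the diatonic major triad there is I.
With G in the bass the chord is in second inversion, so the figured bass is 64.

I64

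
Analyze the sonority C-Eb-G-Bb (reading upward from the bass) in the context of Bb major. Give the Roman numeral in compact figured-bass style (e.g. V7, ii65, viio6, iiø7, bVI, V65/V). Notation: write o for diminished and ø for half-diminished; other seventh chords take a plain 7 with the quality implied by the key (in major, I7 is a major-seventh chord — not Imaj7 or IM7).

ii7

The pitches C-Eb-G-Bb form a minor seventh chord rooted on C.
C is scale degree 2 in Bb major, and a minor seventh chord on that degree is written ii7.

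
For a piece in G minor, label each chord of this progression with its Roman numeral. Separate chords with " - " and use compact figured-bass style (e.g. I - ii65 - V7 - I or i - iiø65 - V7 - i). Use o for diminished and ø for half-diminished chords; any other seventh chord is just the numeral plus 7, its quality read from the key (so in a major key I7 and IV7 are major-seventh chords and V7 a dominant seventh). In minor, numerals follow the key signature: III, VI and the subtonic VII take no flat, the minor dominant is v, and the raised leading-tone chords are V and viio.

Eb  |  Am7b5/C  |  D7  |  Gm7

VI - iiø65 - V7 - i7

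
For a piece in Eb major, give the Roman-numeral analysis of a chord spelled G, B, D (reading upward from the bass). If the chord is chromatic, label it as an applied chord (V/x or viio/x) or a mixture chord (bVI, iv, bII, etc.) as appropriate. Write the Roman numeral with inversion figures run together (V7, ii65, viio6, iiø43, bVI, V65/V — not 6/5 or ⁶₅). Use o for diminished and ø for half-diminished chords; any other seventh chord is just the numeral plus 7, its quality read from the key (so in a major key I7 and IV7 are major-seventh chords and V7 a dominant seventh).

The pitches G-B-D form a major triad rooted on G.
G is not a diatonic chord root with this quality in Eb major, but it lies a perfect fifth above C (vi), so the chord functions as an applied dominant of vi.

V/vi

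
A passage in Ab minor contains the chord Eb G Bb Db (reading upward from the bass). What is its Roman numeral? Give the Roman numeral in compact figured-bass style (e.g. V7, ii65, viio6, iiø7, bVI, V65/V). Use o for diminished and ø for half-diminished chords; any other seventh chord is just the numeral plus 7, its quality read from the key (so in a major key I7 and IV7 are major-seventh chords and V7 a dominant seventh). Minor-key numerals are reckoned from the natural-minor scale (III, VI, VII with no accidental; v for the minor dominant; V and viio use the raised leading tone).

V7

The pitches Eb-G-Bb-Db form a dominant seventh chord rooted on Eb.
Eb is scale degree 5 in Ab minor, and a dominant seventh chord on that degree is written V7.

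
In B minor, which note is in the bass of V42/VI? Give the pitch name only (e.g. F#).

The applied chord V42/VI is rooted on D: D-F#-A-C.
The figure 42 means third inversion — the seventh is in the bass.

C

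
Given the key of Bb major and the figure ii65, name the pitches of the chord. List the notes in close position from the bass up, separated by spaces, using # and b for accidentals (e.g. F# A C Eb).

In Bb major, the second degree is C, and the diatonic chord built there is a minor seventh chord.
That chord is spelled C-Eb-G-Bb.
The figured bass 65 indicates first inversion, placing the third (Eb) in the bass: Eb-G-Bb-C.

Eb G Bb C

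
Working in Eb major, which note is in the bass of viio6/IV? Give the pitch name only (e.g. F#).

Bb

The applied chord viio6/IV is rooted on G: G-Bb-Db.
The figure 6 means first inversion — the third is in the bass.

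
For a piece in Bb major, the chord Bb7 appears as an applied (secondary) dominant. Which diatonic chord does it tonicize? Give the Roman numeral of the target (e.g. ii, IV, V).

The chord is a dominant seventh chord on Bb.
A dominant resolves down a perfect fifth: Bb → Eb. In Bb major, Eb is scale degree 4, i.e. IV.

IV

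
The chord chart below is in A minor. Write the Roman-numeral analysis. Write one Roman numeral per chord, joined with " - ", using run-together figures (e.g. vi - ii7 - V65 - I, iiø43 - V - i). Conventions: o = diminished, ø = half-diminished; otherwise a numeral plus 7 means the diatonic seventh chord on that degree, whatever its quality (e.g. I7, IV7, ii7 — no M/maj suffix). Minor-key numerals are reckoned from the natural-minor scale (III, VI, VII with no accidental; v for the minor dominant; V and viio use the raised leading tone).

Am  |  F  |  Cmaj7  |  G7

Am: root A is the tonic; minor triad there is i.
F: root F is the submediant; major triad there is VI.
Cmaj7 has root C, degree 3 in A minor, so III7.
G7 has root G, degree 7 in A minor, so VII7.

i - VI - III7 - VII7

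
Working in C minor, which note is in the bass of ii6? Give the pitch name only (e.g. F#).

F

ii in C minor has root D; the chord is D-F-A.
The figure 6 means first inversion — the third is in the bass.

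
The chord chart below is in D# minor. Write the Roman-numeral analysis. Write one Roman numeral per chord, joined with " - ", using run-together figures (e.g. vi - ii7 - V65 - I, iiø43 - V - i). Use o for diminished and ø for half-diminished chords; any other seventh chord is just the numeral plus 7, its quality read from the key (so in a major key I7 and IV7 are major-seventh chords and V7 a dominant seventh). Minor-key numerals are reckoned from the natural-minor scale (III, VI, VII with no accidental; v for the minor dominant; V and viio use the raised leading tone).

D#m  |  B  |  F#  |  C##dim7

i - VI - III - viio7

D#m: root D# is the tonic; minor triad there is i.
B: root B is the submediant; major triad there is VI.
F# has root F#, degree 3 in D# minor, so III.
C##dim7: fully diminished seventh chord on C## = scale degree 7 → viio7.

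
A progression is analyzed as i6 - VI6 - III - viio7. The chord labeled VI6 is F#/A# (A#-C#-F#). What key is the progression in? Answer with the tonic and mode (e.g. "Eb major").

A# minor

The chord F#/A# is a major triad rooted on F#; its label is VI6.
VI6 on F# implies F# is the submediant; that puts the tonic at A#, and the uppercase numeral fits minor mode.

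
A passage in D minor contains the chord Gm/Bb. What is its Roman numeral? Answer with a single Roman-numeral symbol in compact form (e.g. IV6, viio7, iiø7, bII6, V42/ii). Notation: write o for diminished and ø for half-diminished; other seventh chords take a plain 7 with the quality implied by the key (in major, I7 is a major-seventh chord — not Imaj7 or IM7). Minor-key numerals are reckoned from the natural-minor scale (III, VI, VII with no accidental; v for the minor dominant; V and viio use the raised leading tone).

Stacked in thirds the chord is G-Bb-D: a minor triad on G.
In D minor, G is the subdominant; the diatonic minor triad there is iv.
With Bb in the bass the chord is in first inversion, so the figured bass is 6.

iv6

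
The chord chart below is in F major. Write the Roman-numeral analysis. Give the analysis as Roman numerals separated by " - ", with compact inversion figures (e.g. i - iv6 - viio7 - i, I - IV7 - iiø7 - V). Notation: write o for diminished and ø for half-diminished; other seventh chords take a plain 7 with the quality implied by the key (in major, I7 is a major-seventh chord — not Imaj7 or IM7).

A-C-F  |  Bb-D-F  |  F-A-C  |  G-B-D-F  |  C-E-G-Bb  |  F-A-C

A-C-F has root F, degree 1 in F major, so I6.
Bb-D-F: major triad on Bb = scale degree 4 → IV.
F-A-C: major triad on F = scale degree 1 → I.
G-B-D-F: chromatic; G is V of V, so V7/V.
C-E-G-Bb: dominant seventh chord on C = scale degree 5 → V7.
F-A-C has root F, degree 1 in F major, so I.

I6 - IV - I - V7/V - V7 - I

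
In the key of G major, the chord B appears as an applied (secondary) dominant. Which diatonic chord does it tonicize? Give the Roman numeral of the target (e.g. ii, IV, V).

The chord is a major triad on B.
A dominant resolves down a perfect fifth: B → E. In G major, E is scale degree 6, i.e. vi.

vi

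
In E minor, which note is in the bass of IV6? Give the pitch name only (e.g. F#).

IV in E minor has root A; the chord is A-C#-E.
The figure 6 means first inversion — the third is in the bass.

C#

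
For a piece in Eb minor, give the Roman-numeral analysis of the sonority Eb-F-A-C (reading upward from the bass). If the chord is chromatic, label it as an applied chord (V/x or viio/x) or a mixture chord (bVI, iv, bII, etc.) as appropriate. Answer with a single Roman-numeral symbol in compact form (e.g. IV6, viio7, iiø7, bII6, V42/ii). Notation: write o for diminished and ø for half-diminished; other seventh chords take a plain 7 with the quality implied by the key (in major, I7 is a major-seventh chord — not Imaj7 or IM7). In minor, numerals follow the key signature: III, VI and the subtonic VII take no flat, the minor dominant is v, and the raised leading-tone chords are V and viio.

Stacked in thirds the chord is F-A-C-Eb: a dominant seventh chord on F.
F is not a diatonic chord root with this quality in Eb minor, but it lies a perfect fifth above Bb (V), so the chord functions as an applied dominant of V.
With Eb in the bass the chord is in third inversion, so the figured bass is 42.

V42/V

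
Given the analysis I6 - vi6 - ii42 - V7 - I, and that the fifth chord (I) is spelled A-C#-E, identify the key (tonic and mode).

A major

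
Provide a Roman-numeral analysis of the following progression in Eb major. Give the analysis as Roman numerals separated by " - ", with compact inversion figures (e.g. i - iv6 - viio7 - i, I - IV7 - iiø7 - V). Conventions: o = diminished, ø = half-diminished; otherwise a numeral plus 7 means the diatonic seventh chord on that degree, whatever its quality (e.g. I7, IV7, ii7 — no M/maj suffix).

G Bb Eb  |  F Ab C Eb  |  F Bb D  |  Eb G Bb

G-Bb-Eb: root Eb is the tonic; major triad there is I6.
F-Ab-C-Eb has root F, degree 2 in Eb major, so ii7.
F-Bb-D: root Bb is the dominant; major triad there is V64.
Eb-G-Bb: root Eb is the tonic; major triad there is I.

I6 - ii7 - V64 - I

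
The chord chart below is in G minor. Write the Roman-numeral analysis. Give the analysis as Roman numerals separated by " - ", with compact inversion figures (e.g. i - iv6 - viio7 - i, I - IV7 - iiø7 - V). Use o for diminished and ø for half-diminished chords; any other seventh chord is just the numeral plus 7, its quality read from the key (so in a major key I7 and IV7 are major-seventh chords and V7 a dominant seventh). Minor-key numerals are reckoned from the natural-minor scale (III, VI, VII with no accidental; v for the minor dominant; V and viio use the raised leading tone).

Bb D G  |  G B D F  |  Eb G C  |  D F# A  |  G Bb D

i6 - V7/iv - iv6 - V - i

Bb-D-G: minor triad on G = scale degree 1 → i6.
G-B-D-F: a dominant seventh chord on G, the applied dominant of iv → V7/iv.
Eb-G-C: minor triad on C = scale degree 4 → iv6.
D-F#-A: root D is the dominant; major triad there is V.
G-Bb-D: minor triad on G = scale degree 1 → i.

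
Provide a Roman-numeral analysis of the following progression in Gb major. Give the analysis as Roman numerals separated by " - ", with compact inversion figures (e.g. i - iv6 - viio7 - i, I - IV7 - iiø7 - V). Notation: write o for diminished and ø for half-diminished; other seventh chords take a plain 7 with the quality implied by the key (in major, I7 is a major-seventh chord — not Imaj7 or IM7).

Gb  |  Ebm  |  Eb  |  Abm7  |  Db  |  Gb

I - vi - V/ii - ii7 - V - I

Gb has root Gb, degree 1 in Gb major, so I.
Ebm: root Eb is the submediant; minor triad there is vi.
Eb is the secondary dominant of ii (major triad on Eb): V/ii.
Abm7: root Ab is the supertonic; minor seventh chord there is ii7.
Db: root Db is the dominant; major triad there is V.
Gb has root Gb, degree 1 in Gb major, so I.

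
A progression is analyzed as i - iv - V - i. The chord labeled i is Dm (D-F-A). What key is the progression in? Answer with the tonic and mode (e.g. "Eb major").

D minor

The anchor chord is a minor triad on D, labeled i.
If D is scale degree 1 and the mode makes that degree carry a minor triad, the tonic is D and the mode is minor.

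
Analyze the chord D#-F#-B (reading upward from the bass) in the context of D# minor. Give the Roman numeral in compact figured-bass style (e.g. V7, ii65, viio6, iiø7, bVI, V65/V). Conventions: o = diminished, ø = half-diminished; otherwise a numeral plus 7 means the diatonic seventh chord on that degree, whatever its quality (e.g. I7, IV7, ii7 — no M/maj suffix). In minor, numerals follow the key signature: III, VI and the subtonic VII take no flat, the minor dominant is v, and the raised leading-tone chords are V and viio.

The pitches B-D#-F# form a major triad rooted on B.
In D# minor, B is the submediant; the diatonic major triad there is VI.
With D# in the bass the chord is in first inversion, so the figured bass is 6.

VI6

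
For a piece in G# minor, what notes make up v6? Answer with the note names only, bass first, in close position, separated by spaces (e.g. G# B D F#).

F# A# D#

In G# minor, the dominant is D#, and the diatonic chord built there is a minor triad.
Stacking thirds from D# gives D#-F#-A#.
The figured bass 6 indicates first inversion, placing the third (F#) in the bass: F#-A#-D#.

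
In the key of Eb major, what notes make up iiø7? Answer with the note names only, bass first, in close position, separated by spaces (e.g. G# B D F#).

F Ab Cb Eb

Scale degree 2 in Eb major is F; here the chord built on it is altered to a half-diminished seventh chord. iiø7 is the half-diminished supertonic seventh, borrowed from the parallel minor.
So the chord is F-Ab-Cb-Eb, a half-diminished seventh chord.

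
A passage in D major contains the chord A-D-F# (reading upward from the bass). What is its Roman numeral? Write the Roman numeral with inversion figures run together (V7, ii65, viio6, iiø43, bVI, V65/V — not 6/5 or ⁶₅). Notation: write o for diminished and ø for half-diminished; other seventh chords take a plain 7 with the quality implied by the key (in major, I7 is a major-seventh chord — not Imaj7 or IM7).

I64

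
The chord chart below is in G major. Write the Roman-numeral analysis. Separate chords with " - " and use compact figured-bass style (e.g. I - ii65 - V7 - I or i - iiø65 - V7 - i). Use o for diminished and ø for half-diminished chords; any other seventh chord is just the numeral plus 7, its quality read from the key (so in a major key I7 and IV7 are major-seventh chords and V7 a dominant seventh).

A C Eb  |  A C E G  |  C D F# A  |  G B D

iio - ii7 - V42 - I

A-C-Eb: A with this quality isn't in the key; it's iio, borrowed from the parallel minor.
A-C-E-G: root A is the supertonic; minor seventh chord there is ii7.
C-D-F#-A: dominant seventh chord on D = scale degree 5 → V42.
G-B-D has root G, degree 1 in G major, so I.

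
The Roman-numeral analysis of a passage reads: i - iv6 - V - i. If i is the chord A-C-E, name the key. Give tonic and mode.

A minor

The anchor chord is a minor triad on A, labeled i.
If A is scale degree 1 and the mode makes that degree carry a minor triad, the tonic is A and the mode is minor.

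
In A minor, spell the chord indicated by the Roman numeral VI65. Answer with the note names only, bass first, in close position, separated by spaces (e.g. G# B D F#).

A C E F

In A minor, the sixth degree is F, and the diatonic chord built there is a major seventh chord.
Stacking thirds from F gives F-A-C-E.
The figured bass 65 indicates first inversion, placing the third (A) in the bass: A-C-E-F.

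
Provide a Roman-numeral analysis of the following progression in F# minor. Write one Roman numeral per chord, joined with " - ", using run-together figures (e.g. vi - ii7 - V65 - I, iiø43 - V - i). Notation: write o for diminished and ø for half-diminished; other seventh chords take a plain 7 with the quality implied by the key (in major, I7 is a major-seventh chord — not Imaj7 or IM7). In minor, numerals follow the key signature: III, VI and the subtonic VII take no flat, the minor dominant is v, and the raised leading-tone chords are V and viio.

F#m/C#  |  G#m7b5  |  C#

F#m/C#: minor triad on F# = scale degree 1 → i64.
G#m7b5: root G# is the supertonic; half-diminished seventh chord there is iiø7.
C#: root C# is the dominant; major triad there is V.

i64 - iiø7 - V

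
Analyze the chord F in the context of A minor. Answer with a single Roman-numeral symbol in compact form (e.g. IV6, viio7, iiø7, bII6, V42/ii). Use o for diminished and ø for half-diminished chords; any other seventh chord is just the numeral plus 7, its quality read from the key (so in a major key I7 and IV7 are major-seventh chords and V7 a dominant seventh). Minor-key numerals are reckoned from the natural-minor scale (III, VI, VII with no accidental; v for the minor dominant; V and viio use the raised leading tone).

VI

Stacked in thirds the chord is F-A-C: a major triad on F.
F is scale degree 6 in A minor, and a major triad on that degree is written VI.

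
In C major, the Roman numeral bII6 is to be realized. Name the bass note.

F

bII in C major has root Db; the chord is Db-F-Ab.
The figure 6 means first inversion — the third is in the bass.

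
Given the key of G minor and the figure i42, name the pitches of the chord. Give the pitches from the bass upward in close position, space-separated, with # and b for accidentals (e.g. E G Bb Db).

F G Bb D

In G minor, scale degree 1 is G, and the diatonic chord built there is a minor seventh chord.
That chord is spelled G-Bb-D-F.
The figured bass 42 indicates third inversion, placing the seventh (F) in the bass: F-G-Bb-D.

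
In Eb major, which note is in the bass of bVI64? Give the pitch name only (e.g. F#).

Gb

bVI in Eb major has root Cb; the chord is Cb-Eb-Gb.
The figure 64 means second inversion — the fifth is in the bass.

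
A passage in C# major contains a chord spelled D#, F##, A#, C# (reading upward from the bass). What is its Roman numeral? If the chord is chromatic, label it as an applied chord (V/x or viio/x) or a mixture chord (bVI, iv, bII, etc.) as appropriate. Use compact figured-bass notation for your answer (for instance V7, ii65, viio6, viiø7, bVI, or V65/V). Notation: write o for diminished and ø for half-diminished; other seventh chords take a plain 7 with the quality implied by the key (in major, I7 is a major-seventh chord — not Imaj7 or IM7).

Stacked in thirds the chord is D#-F##-A#-C#: a dominant seventh chord on D#.
D# is not a diatonic chord root with this quality in C# major, but it lies a perfect fifth above G# (V), so the chord functions as an applied dominant of V.

V7/V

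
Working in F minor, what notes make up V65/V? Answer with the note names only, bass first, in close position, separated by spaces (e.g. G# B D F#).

B D F G

V65/V is a secondary dominant — the dominant seventh of V. V in F minor is C, so the applied chord's root is G, a perfect fifth above.
Building a dominant seventh chord on G gives G-B-D-F.
The figured bass 65 indicates first inversion, placing the third (B) in the bass: B-D-F-G.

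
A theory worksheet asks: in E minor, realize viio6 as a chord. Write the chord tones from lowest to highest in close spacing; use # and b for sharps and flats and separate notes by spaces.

F# A D#

In E minor, the leading-tone chord is built on the raised seventh degree, D#.
That chord is spelled D#-F#-A.
With the 6 figure the chord is in first inversion; from the bass F# upward in close position it reads F#-A-D#.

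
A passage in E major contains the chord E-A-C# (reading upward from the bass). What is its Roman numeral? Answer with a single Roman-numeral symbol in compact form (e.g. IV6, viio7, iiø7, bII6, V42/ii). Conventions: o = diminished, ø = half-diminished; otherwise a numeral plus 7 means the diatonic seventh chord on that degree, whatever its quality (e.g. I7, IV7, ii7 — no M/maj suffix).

Stacked in thirds the chord is A-C#-E: a major triad on A.
A is scale degree 4 in E major, and a major triad on that degree is written IV.
With E in the bass the chord is in second inversion, so the figured bass is 64.

IV64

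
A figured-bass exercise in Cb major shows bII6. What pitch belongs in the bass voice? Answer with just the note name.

bII in Cb major has root Dbb; the chord is Dbb-Fb-Abb.
The figure 6 means first inversion — the third is in the bass.

Fb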